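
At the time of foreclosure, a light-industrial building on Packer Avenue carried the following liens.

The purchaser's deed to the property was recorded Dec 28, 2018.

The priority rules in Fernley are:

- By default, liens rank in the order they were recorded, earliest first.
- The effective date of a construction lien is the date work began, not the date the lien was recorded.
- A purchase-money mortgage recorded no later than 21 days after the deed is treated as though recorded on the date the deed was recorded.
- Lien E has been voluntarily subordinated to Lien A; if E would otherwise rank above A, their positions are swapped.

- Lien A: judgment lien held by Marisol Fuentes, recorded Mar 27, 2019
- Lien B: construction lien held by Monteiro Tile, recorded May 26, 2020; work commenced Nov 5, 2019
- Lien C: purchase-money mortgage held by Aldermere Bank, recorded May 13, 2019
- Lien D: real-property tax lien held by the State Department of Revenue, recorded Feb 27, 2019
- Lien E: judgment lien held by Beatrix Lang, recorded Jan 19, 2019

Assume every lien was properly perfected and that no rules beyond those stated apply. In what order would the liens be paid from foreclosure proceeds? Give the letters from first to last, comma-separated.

First, effective dates: B relates back to Nov 5, 2019 (work commenced); C was recorded 136 days after the deed — beyond 21 days — so no relation-back applies.
Ordering by effective date: E (Jan 19, 2019), D (Feb 27, 2019), A (Mar 27, 2019), C (May 13, 2019), B (Nov 5, 2019).
The subordination applies — E was senior to A — so E and A swap.

A, D, E, C, B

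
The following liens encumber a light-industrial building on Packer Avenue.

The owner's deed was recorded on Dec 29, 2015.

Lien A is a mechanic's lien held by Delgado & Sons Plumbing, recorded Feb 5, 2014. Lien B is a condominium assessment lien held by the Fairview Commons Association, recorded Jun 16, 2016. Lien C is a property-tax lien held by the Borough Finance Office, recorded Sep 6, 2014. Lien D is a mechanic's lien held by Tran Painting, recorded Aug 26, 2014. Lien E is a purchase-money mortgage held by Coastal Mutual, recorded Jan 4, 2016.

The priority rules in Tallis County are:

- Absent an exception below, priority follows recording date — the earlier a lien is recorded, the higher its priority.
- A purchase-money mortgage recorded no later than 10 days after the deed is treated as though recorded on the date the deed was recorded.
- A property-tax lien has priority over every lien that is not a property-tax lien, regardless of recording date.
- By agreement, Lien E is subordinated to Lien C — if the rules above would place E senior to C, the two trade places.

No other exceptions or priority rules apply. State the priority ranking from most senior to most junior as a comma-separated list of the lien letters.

C, A, D, E, B

Adjusting effective dates: E's effective date is the deed date, Dec 29, 2015.
As a property-tax lien, C is senior to every other lien.
The other liens, earliest effective date first: A (Feb 5, 2014), D (Aug 26, 2014), E (Dec 29, 2015), B (Jun 16, 2016).
Since E is not senior to C, the subordination leaves the order unchanged.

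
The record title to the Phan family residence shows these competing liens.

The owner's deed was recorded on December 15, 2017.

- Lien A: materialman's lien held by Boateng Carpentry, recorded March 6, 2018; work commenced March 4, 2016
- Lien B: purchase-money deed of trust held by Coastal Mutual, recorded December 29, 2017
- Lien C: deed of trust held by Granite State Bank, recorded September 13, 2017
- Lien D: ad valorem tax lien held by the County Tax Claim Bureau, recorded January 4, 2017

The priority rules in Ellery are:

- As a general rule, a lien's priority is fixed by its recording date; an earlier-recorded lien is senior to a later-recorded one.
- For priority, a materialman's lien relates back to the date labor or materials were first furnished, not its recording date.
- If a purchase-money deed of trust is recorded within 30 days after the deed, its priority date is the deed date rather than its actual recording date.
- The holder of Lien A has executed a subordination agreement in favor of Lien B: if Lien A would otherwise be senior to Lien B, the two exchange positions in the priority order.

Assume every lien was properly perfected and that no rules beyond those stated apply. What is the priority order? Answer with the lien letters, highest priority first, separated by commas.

B, D, C, A

Effective dates: A is treated as recorded March 4, 2016, the work-commencement date; B was recorded within the 30-day window, so its effective date is the deed date December 15, 2017.
Ordering by effective date: A (March 4, 2016), D (January 4, 2017), C (September 13, 2017), B (December 15, 2017).
A would otherwise be senior to B, so under the subordination agreement A and B exchange positions.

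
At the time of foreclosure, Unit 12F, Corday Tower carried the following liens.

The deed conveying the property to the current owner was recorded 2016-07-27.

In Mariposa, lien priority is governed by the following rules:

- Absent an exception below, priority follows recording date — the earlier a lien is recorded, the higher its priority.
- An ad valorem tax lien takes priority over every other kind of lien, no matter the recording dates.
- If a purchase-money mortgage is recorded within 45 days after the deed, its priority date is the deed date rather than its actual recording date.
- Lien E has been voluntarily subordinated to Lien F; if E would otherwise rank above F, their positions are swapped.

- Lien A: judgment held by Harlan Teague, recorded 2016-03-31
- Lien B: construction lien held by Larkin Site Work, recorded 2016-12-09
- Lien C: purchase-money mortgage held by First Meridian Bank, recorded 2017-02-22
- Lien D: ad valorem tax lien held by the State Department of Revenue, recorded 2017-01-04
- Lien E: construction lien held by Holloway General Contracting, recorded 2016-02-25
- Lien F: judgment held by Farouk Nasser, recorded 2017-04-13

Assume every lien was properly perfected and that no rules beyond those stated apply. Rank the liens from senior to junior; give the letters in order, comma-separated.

D, F, A, B, C, E

First, effective dates: C missed the 45-day window (210 days after the deed), so its recording date stands.
D, as an ad valorem tax lien, has superpriority and ranks first.
Among the remaining liens, by effective date: E (2016-02-25), A (2016-03-31), B (2016-12-09), C (2017-02-22), F (2017-04-13).
E would otherwise be senior to F, so under the subordination agreement E and F exchange positions.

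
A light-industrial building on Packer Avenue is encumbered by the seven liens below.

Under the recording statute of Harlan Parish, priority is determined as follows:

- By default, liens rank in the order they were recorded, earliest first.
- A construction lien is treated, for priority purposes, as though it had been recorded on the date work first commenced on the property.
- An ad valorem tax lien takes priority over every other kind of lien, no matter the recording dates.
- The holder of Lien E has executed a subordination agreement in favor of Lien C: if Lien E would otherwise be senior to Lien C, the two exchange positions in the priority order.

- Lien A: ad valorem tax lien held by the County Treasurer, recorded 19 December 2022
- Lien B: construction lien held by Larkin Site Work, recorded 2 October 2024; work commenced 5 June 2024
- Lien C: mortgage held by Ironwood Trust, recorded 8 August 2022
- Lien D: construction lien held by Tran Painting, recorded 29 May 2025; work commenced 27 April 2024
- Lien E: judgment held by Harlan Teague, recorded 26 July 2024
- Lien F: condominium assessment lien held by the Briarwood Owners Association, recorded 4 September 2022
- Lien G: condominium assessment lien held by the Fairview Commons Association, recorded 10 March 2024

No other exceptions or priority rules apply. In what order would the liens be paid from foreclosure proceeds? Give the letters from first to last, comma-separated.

A, C, F, G, D, B, E

Effective dates after the stated exceptions: B's effective date is 5 June 2024, when work began; D relates back to 27 April 2024 (work commenced).
A is an ad valorem tax lien and takes priority over every other lien.
Remaining liens by effective date: C (8 August 2022), F (4 September 2022), G (10 March 2024), D (27 April 2024), B (5 June 2024), E (26 July 2024).
Since E is not senior to C, the subordination leaves the order unchanged.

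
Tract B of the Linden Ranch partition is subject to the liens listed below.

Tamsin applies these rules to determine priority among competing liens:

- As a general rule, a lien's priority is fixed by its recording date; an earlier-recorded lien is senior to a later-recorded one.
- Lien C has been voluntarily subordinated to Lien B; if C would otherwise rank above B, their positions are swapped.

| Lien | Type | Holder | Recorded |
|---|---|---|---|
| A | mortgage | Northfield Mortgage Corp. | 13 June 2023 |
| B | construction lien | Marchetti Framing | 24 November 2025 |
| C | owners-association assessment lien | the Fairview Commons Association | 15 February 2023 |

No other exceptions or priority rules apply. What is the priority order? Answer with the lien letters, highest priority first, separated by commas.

B, A, C

Ordering by effective date: C (15 February 2023), A (13 June 2023), B (24 November 2025).
The subordination applies — C was senior to B — so C and B swap.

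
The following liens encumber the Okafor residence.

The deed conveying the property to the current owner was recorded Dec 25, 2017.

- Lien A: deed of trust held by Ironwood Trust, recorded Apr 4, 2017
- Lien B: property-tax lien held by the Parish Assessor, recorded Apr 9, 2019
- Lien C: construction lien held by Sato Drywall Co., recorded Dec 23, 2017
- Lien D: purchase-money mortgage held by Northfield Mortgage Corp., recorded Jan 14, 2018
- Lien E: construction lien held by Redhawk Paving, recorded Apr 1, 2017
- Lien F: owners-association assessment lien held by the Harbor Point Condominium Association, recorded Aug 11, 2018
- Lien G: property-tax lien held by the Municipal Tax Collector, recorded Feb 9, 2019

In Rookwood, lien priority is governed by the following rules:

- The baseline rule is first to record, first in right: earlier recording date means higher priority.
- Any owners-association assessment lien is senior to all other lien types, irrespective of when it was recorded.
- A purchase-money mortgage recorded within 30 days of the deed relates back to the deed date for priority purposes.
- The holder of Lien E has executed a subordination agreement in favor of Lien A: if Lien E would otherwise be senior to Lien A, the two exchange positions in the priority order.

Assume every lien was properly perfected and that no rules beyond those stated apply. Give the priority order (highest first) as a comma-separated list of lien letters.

F, A, E, C, D, G, B

Adjusting effective dates: D was recorded within the 30-day window, so its effective date is the deed date Dec 25, 2017.
F is an owners-association assessment lien, so it outranks all other liens regardless of date.
The other liens, earliest effective date first: E (Apr 1, 2017), A (Apr 4, 2017), C (Dec 23, 2017), D (Dec 25, 2017), G (Feb 9, 2019), B (Apr 9, 2019).
E would otherwise be senior to A, so under the subordination agreement E and A exchange positions.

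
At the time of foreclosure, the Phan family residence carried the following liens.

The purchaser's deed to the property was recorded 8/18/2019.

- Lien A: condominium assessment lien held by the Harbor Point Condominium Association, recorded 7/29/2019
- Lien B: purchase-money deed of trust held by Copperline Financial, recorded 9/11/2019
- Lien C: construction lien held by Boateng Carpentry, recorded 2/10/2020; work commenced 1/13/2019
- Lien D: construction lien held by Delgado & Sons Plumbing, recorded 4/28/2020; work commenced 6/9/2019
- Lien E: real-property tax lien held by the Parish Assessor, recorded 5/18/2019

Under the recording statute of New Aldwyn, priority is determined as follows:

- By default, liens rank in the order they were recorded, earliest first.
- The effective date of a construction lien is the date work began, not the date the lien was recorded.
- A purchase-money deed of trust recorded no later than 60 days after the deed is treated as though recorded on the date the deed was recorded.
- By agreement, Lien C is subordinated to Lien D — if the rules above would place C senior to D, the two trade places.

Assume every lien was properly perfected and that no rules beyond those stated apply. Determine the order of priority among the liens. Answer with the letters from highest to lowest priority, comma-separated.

D, E, C, A, B

First, effective dates: B relates back to the deed date 8/18/2019; C is treated as recorded 1/13/2019, the work-commencement date; D is treated as recorded 6/9/2019, the work-commencement date.
Sorted by effective date: C (1/13/2019), E (5/18/2019), D (6/9/2019), A (7/29/2019), B (8/18/2019).
C is senior to D before the subordination, so the two trade places.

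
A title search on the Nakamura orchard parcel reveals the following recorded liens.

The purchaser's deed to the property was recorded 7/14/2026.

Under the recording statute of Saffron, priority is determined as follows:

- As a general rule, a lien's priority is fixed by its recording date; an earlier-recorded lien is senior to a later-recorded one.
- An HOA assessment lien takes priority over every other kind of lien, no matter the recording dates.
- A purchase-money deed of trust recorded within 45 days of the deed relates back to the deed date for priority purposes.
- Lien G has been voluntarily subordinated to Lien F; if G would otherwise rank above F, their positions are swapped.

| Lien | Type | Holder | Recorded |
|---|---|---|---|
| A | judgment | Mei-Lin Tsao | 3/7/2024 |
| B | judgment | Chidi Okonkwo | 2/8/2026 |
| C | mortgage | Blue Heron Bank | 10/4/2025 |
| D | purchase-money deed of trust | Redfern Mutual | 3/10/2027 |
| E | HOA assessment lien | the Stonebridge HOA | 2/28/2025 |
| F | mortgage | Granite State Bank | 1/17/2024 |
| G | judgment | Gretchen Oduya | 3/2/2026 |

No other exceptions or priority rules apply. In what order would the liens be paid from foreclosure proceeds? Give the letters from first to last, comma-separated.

Effective dates after the stated exceptions: D was recorded 239 days after the deed, outside the 45-day window, so it keeps its recording date.
E, as an HOA assessment lien, has superpriority and ranks first.
Remaining liens by effective date: F (1/17/2024), A (3/7/2024), C (10/4/2025), B (2/8/2026), G (3/2/2026), D (3/10/2027).
Since G is not senior to F, the subordination leaves the order unchanged.

E, F, A, C, B, G, D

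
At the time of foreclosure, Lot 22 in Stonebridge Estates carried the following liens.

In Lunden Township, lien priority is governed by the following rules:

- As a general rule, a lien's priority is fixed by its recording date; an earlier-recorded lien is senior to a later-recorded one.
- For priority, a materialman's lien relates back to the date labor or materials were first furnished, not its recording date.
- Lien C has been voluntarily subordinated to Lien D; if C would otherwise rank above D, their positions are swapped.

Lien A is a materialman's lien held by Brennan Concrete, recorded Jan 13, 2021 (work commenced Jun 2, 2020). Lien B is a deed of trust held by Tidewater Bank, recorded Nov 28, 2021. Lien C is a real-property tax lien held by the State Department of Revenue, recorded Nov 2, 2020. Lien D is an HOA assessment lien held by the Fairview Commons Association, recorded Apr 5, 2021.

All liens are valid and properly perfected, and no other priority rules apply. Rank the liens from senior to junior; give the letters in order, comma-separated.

First, effective dates: A's effective date is Jun 2, 2020, when work began.
By effective date, earliest first: A (Jun 2, 2020), C (Nov 2, 2020), D (Apr 5, 2021), B (Nov 28, 2021).
The subordination applies — C was senior to D — so C and D swap.

A, D, C, B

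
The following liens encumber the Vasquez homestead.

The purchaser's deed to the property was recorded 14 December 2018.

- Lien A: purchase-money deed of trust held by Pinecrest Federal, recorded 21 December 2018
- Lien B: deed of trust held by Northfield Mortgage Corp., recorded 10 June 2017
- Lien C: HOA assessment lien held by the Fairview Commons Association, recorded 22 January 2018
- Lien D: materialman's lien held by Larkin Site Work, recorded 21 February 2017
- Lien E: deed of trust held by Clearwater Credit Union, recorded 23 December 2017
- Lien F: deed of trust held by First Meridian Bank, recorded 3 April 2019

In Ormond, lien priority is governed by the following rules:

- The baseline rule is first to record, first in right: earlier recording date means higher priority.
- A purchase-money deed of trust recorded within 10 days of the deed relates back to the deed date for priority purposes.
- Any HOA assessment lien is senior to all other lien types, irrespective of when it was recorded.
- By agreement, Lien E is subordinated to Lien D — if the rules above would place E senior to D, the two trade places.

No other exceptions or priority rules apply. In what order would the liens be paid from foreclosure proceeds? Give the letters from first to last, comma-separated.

C, D, B, E, A, F

Effective dates: A's effective date is the deed date, 14 December 2018.
C is an HOA assessment lien and takes priority over every other lien.
Among the remaining liens, by effective date: D (21 February 2017), B (10 June 2017), E (23 December 2017), A (14 December 2018), F (3 April 2019).
E already ranks below D; the subordination has no effect.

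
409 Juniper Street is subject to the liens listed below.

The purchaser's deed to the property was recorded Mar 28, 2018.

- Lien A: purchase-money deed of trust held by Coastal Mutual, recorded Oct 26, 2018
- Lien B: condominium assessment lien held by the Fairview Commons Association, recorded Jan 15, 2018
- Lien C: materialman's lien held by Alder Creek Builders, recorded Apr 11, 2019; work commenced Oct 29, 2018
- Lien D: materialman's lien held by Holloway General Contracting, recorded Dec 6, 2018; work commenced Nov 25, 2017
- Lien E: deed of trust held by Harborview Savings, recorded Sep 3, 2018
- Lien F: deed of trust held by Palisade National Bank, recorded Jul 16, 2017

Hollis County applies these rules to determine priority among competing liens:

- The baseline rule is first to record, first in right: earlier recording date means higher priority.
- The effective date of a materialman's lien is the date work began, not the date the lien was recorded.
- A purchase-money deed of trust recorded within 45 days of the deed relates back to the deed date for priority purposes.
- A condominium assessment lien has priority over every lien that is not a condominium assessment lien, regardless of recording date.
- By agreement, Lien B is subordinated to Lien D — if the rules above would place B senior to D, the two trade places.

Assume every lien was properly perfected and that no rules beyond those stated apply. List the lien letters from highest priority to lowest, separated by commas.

Effective dates: A was recorded 212 days after the deed, outside the 45-day window, so it keeps its recording date; C relates back to Oct 29, 2018 (work commenced); D's effective date is Nov 25, 2017, when work began.
B, as a condominium assessment lien, has superpriority and ranks first.
The other liens, earliest effective date first: F (Jul 16, 2017), D (Nov 25, 2017), E (Sep 3, 2018), A (Oct 26, 2018), C (Oct 29, 2018).
B would otherwise be senior to D, so under the subordination agreement B and D exchange positions.

D, F, B, E, A, C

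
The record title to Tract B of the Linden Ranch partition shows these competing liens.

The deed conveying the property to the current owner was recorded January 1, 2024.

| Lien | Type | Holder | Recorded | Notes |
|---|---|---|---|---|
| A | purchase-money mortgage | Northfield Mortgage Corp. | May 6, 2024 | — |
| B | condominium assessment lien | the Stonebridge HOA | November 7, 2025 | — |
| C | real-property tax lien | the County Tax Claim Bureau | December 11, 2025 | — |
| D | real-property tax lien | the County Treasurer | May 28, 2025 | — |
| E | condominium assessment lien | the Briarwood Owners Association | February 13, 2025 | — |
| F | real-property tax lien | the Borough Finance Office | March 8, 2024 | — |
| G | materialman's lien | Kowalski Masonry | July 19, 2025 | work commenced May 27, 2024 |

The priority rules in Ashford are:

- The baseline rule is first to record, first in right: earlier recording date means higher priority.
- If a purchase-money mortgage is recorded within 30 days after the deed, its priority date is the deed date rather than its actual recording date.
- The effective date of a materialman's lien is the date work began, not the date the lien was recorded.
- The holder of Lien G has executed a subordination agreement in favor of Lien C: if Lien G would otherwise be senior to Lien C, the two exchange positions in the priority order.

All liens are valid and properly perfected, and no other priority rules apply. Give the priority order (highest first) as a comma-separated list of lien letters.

Effective dates after the stated exceptions: A was recorded 126 days after the deed — beyond 30 days — so no relation-back applies; G relates back to May 27, 2024 (work commenced).
Ordering by effective date: F (March 8, 2024), A (May 6, 2024), G (May 27, 2024), E (February 13, 2025), D (May 28, 2025), B (November 7, 2025), C (December 11, 2025).
G would otherwise be senior to C, so under the subordination agreement G and C exchange positions.

F, A, C, E, D, B, G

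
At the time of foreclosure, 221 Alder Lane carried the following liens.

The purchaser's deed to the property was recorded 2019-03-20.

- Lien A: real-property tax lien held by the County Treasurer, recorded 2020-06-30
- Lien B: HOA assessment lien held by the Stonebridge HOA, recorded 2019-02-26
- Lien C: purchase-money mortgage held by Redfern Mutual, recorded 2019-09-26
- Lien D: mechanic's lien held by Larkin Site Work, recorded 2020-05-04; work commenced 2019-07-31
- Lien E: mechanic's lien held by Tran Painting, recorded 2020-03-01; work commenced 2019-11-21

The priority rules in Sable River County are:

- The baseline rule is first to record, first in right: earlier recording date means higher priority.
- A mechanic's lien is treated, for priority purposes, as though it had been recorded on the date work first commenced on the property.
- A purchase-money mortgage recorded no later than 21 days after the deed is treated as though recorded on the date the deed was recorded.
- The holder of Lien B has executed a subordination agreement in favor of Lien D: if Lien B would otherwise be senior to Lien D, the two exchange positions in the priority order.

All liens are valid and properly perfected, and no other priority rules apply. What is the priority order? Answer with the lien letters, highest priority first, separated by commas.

D, B, C, E, A

First, effective dates: C was recorded 190 days after the deed — beyond 21 days — so no relation-back applies; D is treated as recorded 2019-07-31, the work-commencement date; E is treated as recorded 2019-11-21, the work-commencement date.
By effective date, earliest first: B (2019-02-26), D (2019-07-31), C (2019-09-26), E (2019-11-21), A (2020-06-30).
B would otherwise be senior to D, so under the subordination agreement B and D exchange positions.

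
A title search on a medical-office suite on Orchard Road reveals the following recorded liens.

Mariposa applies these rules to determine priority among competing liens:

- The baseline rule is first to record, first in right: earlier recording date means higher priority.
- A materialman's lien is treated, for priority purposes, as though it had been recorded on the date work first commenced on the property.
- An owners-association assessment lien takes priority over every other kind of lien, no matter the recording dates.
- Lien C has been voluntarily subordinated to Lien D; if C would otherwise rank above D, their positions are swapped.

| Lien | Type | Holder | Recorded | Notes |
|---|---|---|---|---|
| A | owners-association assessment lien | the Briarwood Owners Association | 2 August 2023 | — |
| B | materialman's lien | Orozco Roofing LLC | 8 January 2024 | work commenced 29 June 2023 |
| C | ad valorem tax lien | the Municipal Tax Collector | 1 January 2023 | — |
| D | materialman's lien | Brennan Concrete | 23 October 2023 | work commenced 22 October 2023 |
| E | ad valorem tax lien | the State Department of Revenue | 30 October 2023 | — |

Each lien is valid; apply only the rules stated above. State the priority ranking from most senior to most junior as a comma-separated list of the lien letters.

Effective dates after the stated exceptions: B relates back to 29 June 2023 (work commenced); D is treated as recorded 22 October 2023, the work-commencement date.
A is an owners-association assessment lien and takes priority over every other lien.
The other liens, earliest effective date first: C (1 January 2023), B (29 June 2023), D (22 October 2023), E (30 October 2023).
The subordination applies — C was senior to D — so C and D swap.

A, D, B, C, E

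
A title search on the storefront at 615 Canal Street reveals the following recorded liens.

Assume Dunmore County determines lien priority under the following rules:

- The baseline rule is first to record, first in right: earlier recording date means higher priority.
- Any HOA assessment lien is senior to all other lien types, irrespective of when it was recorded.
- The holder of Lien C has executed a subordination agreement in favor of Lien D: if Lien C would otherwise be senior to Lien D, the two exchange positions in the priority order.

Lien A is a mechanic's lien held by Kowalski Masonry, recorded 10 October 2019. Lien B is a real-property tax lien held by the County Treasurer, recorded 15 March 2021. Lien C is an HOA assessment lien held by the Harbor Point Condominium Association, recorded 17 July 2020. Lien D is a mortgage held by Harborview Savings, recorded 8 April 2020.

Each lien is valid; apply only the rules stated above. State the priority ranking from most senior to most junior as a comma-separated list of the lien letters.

D, A, C, B

C is an HOA assessment lien and takes priority over every other lien.
Among the remaining liens, by effective date: A (10 October 2019), D (8 April 2020), B (15 March 2021).
The subordination applies — C was senior to D — so C and D swap.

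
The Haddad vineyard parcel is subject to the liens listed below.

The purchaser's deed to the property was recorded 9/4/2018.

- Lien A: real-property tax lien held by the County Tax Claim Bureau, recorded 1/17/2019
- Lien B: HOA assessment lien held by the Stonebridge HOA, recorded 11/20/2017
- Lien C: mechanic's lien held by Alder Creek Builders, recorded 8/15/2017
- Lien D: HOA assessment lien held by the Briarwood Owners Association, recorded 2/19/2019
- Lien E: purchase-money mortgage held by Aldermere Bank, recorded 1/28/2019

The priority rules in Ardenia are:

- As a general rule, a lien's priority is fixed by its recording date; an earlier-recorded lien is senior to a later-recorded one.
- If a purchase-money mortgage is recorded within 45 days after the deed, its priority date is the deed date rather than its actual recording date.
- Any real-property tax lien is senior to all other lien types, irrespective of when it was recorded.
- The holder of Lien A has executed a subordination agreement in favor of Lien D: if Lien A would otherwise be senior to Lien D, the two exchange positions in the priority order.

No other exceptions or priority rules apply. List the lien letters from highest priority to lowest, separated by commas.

Effective dates: E was recorded 146 days after the deed — beyond 45 days — so no relation-back applies.
A, as a real-property tax lien, has superpriority and ranks first.
The other liens, earliest effective date first: C (8/15/2017), B (11/20/2017), E (1/28/2019), D (2/19/2019).
The subordination applies — A was senior to D — so A and D swap.

D, C, B, E, A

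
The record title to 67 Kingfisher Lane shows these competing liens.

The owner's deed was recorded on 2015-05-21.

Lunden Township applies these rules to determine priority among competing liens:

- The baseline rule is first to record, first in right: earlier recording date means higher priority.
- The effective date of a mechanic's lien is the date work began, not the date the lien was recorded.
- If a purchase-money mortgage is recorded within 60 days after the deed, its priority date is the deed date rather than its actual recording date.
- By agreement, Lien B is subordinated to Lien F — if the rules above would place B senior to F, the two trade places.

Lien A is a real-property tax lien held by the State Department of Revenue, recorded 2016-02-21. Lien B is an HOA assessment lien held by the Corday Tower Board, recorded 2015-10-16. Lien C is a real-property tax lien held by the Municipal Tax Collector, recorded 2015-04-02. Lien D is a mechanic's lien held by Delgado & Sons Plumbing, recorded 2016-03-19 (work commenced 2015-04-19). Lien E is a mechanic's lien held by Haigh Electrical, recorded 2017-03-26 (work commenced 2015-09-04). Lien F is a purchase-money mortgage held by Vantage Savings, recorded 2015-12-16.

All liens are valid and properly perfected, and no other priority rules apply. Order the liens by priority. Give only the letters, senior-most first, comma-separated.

First, effective dates: D relates back to 2015-04-19 (work commenced); E's effective date is 2015-09-04, when work began; F missed the 60-day window (209 days after the deed), so its recording date stands.
By effective date, earliest first: C (2015-04-02), D (2015-04-19), E (2015-09-04), B (2015-10-16), F (2015-12-16), A (2016-02-21).
B is senior to F before the subordination, so the two trade places.

C, D, E, F, B, A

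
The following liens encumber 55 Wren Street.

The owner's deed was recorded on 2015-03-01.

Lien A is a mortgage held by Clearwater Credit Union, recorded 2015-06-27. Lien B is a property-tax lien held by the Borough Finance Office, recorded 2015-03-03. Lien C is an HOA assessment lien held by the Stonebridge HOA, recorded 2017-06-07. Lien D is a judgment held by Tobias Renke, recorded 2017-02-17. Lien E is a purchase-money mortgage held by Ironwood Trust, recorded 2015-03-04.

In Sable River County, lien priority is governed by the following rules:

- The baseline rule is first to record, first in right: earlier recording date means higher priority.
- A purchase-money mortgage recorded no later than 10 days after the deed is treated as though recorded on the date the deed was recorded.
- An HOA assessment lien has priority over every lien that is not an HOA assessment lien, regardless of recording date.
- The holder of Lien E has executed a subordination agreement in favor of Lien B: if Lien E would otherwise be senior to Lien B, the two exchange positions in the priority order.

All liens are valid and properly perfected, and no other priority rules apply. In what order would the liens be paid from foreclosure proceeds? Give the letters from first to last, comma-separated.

C, B, E, A, D

Effective dates after the stated exceptions: E's effective date is the deed date, 2015-03-01.
As an HOA assessment lien, C is senior to every other lien.
Remaining liens by effective date: E (2015-03-01), B (2015-03-03), A (2015-06-27), D (2017-02-17).
E would otherwise be senior to B, so under the subordination agreement E and B exchange positions.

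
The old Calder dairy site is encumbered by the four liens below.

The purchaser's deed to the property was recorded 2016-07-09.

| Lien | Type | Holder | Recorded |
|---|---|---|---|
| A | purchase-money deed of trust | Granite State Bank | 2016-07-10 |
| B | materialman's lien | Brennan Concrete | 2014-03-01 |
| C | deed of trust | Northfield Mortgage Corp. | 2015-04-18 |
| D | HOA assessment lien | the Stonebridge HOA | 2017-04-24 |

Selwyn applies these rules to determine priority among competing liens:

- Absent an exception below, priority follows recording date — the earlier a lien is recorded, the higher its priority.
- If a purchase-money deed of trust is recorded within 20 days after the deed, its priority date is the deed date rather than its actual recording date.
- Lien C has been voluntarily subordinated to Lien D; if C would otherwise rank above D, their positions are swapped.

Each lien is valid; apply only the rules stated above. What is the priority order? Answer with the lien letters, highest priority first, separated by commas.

Effective dates after the stated exceptions: A's effective date is the deed date, 2016-07-09.
Ordering by effective date: B (2014-03-01), C (2015-04-18), A (2016-07-09), D (2017-04-24).
C would otherwise be senior to D, so under the subordination agreement C and D exchange positions.

B, D, A, C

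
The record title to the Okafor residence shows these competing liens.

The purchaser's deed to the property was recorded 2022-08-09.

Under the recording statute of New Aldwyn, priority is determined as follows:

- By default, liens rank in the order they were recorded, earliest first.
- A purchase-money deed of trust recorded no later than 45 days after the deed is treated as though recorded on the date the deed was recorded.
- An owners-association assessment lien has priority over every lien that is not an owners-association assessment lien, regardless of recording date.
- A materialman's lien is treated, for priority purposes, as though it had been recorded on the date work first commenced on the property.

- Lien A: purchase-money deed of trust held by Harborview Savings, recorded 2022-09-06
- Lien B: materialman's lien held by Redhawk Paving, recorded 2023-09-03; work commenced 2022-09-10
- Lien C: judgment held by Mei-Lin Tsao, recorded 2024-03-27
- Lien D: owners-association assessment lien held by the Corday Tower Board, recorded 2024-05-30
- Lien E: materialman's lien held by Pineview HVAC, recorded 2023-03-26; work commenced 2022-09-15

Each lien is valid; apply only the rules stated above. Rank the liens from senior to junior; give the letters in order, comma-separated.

Effective dates: A was recorded within the 45-day window, so its effective date is the deed date 2022-08-09; B's effective date is 2022-09-10, when work began; E relates back to 2022-09-15 (work commenced).
D, as an owners-association assessment lien, has superpriority and ranks first.
The other liens, earliest effective date first: A (2022-08-09), B (2022-09-10), E (2022-09-15), C (2024-03-27).

D, A, B, E, C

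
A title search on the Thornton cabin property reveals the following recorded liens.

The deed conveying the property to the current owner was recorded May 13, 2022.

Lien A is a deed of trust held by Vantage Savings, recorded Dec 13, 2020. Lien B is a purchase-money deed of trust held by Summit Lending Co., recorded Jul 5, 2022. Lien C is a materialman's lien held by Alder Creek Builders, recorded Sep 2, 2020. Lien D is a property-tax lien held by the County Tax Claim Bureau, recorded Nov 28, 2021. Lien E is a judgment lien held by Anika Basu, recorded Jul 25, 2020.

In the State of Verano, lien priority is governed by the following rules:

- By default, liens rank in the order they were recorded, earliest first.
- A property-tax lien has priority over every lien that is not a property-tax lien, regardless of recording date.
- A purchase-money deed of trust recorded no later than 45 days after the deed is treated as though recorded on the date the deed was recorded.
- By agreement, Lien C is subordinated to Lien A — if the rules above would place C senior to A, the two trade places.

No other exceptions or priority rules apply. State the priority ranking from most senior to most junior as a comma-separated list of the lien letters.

D, E, A, C, B

Effective dates after the stated exceptions: B was recorded 53 days after the deed — beyond 45 days — so no relation-back applies.
D is a property-tax lien, so it outranks all other liens regardless of date.
Among the remaining liens, by effective date: E (Jul 25, 2020), C (Sep 2, 2020), A (Dec 13, 2020), B (Jul 5, 2022).
C would otherwise be senior to A, so under the subordination agreement C and A exchange positions.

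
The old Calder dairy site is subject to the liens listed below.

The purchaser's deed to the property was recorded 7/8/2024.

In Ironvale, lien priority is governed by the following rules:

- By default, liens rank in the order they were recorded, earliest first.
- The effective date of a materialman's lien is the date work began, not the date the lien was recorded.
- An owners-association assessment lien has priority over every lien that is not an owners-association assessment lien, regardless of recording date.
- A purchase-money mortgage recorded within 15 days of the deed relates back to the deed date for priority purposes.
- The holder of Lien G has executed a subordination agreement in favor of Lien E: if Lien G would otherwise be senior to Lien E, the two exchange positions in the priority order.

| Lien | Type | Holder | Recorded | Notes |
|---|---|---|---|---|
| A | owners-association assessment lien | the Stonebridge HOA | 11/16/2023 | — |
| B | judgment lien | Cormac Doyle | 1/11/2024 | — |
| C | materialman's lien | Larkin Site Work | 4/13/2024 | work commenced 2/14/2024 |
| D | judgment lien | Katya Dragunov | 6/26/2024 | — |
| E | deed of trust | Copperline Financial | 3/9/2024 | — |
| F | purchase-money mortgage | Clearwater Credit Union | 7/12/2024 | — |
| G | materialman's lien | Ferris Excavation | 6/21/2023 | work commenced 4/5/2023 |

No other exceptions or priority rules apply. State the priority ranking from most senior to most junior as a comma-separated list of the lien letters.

First, effective dates: C's effective date is 2/14/2024, when work began; F was recorded within the 15-day window, so its effective date is the deed date 7/8/2024; G's effective date is 4/5/2023, when work began.
A is an owners-association assessment lien, so it outranks all other liens regardless of date.
Remaining liens by effective date: G (4/5/2023), B (1/11/2024), C (2/14/2024), E (3/9/2024), D (6/26/2024), F (7/8/2024).
G is senior to E before the subordination, so the two trade places.

A, E, B, C, G, D, F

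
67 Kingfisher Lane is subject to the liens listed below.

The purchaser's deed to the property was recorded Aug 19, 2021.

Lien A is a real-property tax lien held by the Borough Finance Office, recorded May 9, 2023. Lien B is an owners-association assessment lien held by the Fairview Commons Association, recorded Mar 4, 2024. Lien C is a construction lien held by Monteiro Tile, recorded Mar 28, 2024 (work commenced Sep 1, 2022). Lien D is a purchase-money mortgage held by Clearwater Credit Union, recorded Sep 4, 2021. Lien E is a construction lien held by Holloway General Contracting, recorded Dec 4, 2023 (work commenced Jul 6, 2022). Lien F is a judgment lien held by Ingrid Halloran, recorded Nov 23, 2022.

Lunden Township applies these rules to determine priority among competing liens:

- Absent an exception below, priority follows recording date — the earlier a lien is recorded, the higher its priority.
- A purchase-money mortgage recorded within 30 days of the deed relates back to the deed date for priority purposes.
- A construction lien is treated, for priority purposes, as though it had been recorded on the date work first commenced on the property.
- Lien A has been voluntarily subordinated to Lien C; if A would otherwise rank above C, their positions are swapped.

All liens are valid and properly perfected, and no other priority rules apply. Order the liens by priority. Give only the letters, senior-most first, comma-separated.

Effective dates after the stated exceptions: C's effective date is Sep 1, 2022, when work began; D was recorded within the 30-day window, so its effective date is the deed date Aug 19, 2021; E is treated as recorded Jul 6, 2022, the work-commencement date.
Sorted by effective date: D (Aug 19, 2021), E (Jul 6, 2022), C (Sep 1, 2022), F (Nov 23, 2022), A (May 9, 2023), B (Mar 4, 2024).
A already ranks below C; the subordination has no effect.

D, E, C, F, A, B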